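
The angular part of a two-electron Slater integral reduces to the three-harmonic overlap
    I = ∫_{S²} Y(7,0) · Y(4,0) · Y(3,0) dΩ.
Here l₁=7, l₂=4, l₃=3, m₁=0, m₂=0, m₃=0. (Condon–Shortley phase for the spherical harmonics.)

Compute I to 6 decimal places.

0.235831

m-sum 0 ✓  L=14 even ✓  3≤3≤11 ✓
Π(2lᵢ+1) = 15×9×7 = 945
triangle coeff Δ(7,4,3) = 1/45045
Σ_t [4,4]: t=4:+1/20736 = 1/20736
(3j)²=35/1287 [(7 4 3; 0 0 0)], sign=-1
(m-triple is (0,0,0) — same symbol as above.)
⇒ 4πI² = 42875/61347
I = (+1)√(42875/61347/(4π)) = 0.23583077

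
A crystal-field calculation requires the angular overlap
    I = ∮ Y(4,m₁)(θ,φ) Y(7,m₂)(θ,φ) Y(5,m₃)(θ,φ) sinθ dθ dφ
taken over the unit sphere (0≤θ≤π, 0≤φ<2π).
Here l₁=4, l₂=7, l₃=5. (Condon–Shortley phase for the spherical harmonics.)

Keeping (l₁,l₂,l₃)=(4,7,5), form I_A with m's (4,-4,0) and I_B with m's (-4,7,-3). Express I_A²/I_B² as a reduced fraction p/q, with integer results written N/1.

20/13

l's match ⇒ only the (l;m) 3-j factors differ between A and B.
A: triangle coeff Δ(4,7,5) = 1/6126120; Σ_t [0,0]: t=0:+1/1036800 = 1/1036800; (3j)²=14/663 [(4 7 5; 4 -4 0)], sign=-1
B: triangle coeff Δ(4,7,5) = 1/6126120; Σ_t [6,6]: t=6:+1/58060800 = 1/58060800; (3j)²=7/510 [(4 7 5; -4 7 -3)], sign=+1
I_A²/I_B² = (14/663)/(7/510) = 20/13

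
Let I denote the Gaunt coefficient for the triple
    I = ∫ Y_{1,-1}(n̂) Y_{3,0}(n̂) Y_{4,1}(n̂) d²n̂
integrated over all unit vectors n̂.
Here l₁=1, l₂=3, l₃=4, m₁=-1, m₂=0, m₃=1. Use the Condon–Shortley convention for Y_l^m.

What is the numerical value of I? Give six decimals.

m-sum 0 ✓  L=8 even ✓  2≤4≤4 ✓
Π(2lᵢ+1) = 3×7×9 = 189
triangle coeff Δ(1,3,4) = 1/252
Σ_t [0,0]: t=0:+1/36 = 1/36
(3j)²=4/63 [(1 3 4; 0 0 0)], sign=+1
Σ_t [0,0]: t=0:+1/72 = 1/72
(3j)²=5/126 [(1 3 4; -1 0 1)], sign=-1
⇒ 4πI² = 10/21
I = (-1)√(10/21/(4π)) = -0.19466390

-0.194664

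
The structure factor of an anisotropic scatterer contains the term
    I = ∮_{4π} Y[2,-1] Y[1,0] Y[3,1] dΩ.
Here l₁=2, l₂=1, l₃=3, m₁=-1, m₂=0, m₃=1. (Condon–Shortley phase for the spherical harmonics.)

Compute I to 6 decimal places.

Rules hold: Σm=0, L=6 even, 1≤3≤3.
N = 5·3·7 = 105
Δ = 0!·4!·2!/7! = 1/105
Racah Σ t=0..0: t=0:+1/4 = 1/4
⇒ 3j(2 1 3; 0 0 0)² = 3/35, sgn -1
Racah Σ t=0..0: t=0:+1/6 = 1/6
⇒ 3j(2 1 3; -1 0 1)² = 8/105, sgn +1
4πI² = N·(3j₀)²·(3jₘ)² = 24/35
I = -1·√(0.685714/4π) = -0.23359668

-0.233597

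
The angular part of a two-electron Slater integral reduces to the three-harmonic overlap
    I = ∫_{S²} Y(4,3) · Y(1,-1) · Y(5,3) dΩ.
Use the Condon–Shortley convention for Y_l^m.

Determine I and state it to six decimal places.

Σmᵢ = 5 ≠ 0, so the φ-integral vanishes; I = 0

0.000000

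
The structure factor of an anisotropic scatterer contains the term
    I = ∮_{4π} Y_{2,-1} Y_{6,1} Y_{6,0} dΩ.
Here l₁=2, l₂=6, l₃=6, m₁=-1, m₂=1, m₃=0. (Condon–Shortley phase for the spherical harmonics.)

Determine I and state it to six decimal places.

Checks pass: Σm=0; 14 even; l₃=6∈[4,8].
(2·2+1)(2·6+1)(2·6+1) = 845
Δ: 2! 2! 10! / 15! → 1/90090
sum: t=0:+1/69120 t=1:−1/14400 t=2:+1/69120 = -7/172800
3j²(2 6 6; 0 0 0) = Δ·Π!·Σ² = 14/715  (sign -1)
sum: t=1:−1/34560 t=2:+1/28800 = 1/172800
3j²(2 6 6; -1 1 0) = Δ·Π!·Σ² = 1/1430  (sign +1)
combine: 4πI² = 845·14/715·1/1430 = 7/605
take √, sign -1: I = -0.03034355

-0.030344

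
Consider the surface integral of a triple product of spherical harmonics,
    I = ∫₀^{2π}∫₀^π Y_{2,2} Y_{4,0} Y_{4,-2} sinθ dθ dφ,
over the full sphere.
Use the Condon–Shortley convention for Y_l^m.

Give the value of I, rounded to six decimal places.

Checks pass: Σm=0; 10 even; l₃=4∈[2,6].
(2·2+1)(2·4+1)(2·4+1) = 405
Δ: 2! 2! 6! / 11! → 1/13860
sum: t=0:+1/192 t=1:−1/36 t=2:+1/192 = -5/288
3j²(2 4 4; 0 0 0) = Δ·Π!·Σ² = 20/693  (sign -1)
sum: t=0:+1/192 = 1/192
3j²(2 4 4; 2 0 -2) = Δ·Π!·Σ² = 3/77  (sign +1)
combine: 4πI² = 405·20/693·3/77 = 2700/5929
take √, sign -1: I = -0.19036462

-0.190365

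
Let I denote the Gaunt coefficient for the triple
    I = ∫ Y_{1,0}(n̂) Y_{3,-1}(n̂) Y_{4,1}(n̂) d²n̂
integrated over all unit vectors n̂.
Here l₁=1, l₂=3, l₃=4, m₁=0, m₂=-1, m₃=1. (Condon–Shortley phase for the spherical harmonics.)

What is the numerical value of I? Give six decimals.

Checks pass: Σm=0; 8 even; l₃=4∈[2,4].
(2·1+1)(2·3+1)(2·4+1) = 189
Δ: 0! 2! 6! / 9! → 1/252
sum: t=0:+1/36 = 1/36
3j²(1 3 4; 0 0 0) = Δ·Π!·Σ² = 4/63  (sign +1)
sum: t=0:+1/48 = 1/48
3j²(1 3 4; 0 -1 1) = Δ·Π!·Σ² = 5/84  (sign -1)
combine: 4πI² = 189·4/63·5/84 = 5/7
take √, sign -1: I = -0.23841361

-0.238414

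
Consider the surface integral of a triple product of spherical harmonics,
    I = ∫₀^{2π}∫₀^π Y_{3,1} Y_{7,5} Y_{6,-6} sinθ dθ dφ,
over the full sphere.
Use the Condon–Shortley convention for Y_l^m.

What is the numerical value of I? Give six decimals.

Rules hold: Σm=0, L=16 even, 4≤6≤10.
N = 7·15·13 = 1365
Δ = 4!·2!·10!/17! = 1/2042040
Racah Σ t=1..3: t=1:−1/207360 t=2:+1/57600 t=3:−1/207360 = 1/129600
⇒ 3j(3 7 6; 0 0 0)² = 168/12155, sgn +1
Racah Σ t=2..2: t=2:+1/29030400 = 1/29030400
⇒ 3j(3 7 6; 1 5 -6)² = 99/7735, sgn +1
4πI² = N·(3j₀)²·(3jₘ)² = 4536/18785
I = +1·√(0.241469/4π) = 0.13862003

0.138620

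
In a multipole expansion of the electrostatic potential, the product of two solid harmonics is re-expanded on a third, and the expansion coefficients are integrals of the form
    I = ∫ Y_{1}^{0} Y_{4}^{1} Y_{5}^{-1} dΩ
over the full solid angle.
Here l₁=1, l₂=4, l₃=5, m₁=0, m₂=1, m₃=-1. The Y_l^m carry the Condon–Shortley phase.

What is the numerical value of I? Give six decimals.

-0.240571

Checks pass: Σm=0; 10 even; l₃=5∈[3,5].
(2·1+1)(2·4+1)(2·5+1) = 297
Δ: 0! 2! 8! / 11! → 1/495
sum: t=0:+1/576 = 1/576
3j²(1 4 5; 0 0 0) = Δ·Π!·Σ² = 5/99  (sign -1)
sum: t=0:+1/720 = 1/720
3j²(1 4 5; 0 1 -1) = Δ·Π!·Σ² = 8/165  (sign +1)
combine: 4πI² = 297·5/99·8/165 = 8/11
take √, sign -1: I = -0.24057125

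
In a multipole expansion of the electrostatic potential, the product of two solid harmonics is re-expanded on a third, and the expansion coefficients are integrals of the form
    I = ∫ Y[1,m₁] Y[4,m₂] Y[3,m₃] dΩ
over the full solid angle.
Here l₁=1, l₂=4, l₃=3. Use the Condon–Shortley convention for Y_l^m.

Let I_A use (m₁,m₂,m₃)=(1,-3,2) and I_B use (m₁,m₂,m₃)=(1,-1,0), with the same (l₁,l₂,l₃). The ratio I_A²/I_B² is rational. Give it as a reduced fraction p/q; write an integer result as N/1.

21/10

Shared (l₁,l₂,l₃)=(1,4,3): N and (l;000)² cancel in I_A²/I_B².
A: Δ = 2!·0!·6!/9! = 1/252; Racah Σ t=0..0: t=0:+1/240 = 1/240; ⇒ 3j(1 4 3; 1 -3 2)² = 1/12, sgn -1
B: Δ = 2!·0!·6!/9! = 1/252; Racah Σ t=0..0: t=0:+1/72 = 1/72; ⇒ 3j(1 4 3; 1 -1 0)² = 5/126, sgn -1
I_A²/I_B² = (1/12)/(5/126) = 21/10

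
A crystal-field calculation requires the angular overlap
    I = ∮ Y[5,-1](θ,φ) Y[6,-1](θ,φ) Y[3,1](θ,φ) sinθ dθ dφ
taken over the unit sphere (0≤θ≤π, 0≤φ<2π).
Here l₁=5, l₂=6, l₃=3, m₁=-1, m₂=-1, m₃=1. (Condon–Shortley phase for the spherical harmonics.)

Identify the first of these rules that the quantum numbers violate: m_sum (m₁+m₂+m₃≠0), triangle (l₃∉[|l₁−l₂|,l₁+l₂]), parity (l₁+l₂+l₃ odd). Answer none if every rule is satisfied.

m_sum

Σmᵢ = -1  ✗
l₃∈[|l₁−l₂|,l₁+l₂]=[1,11], have l₃=3
Σlᵢ = 14 ⇒ even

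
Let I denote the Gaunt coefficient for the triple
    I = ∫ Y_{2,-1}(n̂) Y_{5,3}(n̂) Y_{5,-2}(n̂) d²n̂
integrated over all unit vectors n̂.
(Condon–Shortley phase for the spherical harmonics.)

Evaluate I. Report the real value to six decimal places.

Rules hold: Σm=0, L=12 even, 3≤5≤7.
N = 5·11·11 = 605
Δ = 2!·2!·8!/13! = 1/38610
Racah Σ t=0..2: t=0:+1/2880 t=1:−1/576 t=2:+1/2880 = -1/960
⇒ 3j(2 5 5; 0 0 0)² = 10/429, sgn +1
Racah Σ t=1..2: t=1:−1/10080 t=2:+1/2880 = 1/4032
⇒ 3j(2 5 5; -1 3 -2)² = 10/429, sgn -1
4πI² = N·(3j₀)²·(3jₘ)² = 500/1521
I = -1·√(0.328731/4π) = -0.16173926

-0.161739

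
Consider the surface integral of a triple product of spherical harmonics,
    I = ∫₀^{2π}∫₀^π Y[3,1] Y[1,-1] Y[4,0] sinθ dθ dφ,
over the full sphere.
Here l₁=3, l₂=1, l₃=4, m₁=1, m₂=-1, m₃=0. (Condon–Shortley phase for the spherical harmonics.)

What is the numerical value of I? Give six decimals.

0.150786

Rules hold: Σm=0, L=8 even, 2≤4≤4.
N = 7·3·9 = 189
Δ = 0!·6!·2!/9! = 1/252
Racah Σ t=0..0: t=0:+1/36 = 1/36
⇒ 3j(3 1 4; 0 0 0)² = 4/63, sgn +1
Racah Σ t=0..0: t=0:+1/96 = 1/96
⇒ 3j(3 1 4; 1 -1 0)² = 1/42, sgn +1
4πI² = N·(3j₀)²·(3jₘ)² = 2/7
I = +1·√(0.285714/4π) = 0.15078601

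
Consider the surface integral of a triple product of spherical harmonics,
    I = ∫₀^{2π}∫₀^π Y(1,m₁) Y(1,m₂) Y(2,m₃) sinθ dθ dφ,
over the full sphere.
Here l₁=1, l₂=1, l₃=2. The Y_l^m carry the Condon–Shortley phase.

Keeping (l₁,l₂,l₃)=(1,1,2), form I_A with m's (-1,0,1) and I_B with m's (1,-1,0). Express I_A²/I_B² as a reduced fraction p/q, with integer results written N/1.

Same 1,1,2: normalisation and zero-m 3j drop out of the ratio.
A: Δ: 0! 2! 2! / 5! → 1/30; sum: t=0:+1/2 = 1/2; 3j²(1 1 2; -1 0 1) = Δ·Π!·Σ² = 1/10  (sign -1)
B: Δ: 0! 2! 2! / 5! → 1/30; sum: t=0:+1/4 = 1/4; 3j²(1 1 2; 1 -1 0) = Δ·Π!·Σ² = 1/30  (sign +1)
I_A²/I_B² = (1/10)/(1/30) = 3/1

3/1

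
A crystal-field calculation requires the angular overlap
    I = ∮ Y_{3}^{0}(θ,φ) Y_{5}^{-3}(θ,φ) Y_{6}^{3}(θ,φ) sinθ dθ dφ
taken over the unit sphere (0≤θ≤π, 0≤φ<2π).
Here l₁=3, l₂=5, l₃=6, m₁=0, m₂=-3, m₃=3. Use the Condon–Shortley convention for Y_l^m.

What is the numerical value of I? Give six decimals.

Rules hold: Σm=0, L=14 even, 2≤6≤8.
N = 7·11·13 = 1001
Δ = 2!·4!·8!/15! = 1/675675
Racah Σ t=0..2: t=0:+1/8640 t=1:−1/2304 t=2:+1/8640 = -7/34560
⇒ 3j(3 5 6; 0 0 0)² = 7/429, sgn -1
Racah Σ t=0..2: t=0:+1/17280 t=1:−1/20160 t=2:+1/483840 = 1/96768
⇒ 3j(3 5 6; 0 -3 3)² = 1/1001, sgn -1
4πI² = N·(3j₀)²·(3jₘ)² = 7/429
I = +1·√(0.016317/4π) = 0.03603425

0.036034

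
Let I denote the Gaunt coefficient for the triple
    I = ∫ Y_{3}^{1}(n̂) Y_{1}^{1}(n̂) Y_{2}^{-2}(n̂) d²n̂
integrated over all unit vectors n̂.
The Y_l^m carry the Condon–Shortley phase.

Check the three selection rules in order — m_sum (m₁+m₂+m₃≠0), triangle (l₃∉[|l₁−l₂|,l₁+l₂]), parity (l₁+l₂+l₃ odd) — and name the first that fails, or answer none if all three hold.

azimuthal sum: 1 + 1 − 2 = 0  ✓
2 ≤ 2 ≤ 4 (triangle on l)  ✓
L = 3 + 1 + 2 = 6 (even)  ✓

none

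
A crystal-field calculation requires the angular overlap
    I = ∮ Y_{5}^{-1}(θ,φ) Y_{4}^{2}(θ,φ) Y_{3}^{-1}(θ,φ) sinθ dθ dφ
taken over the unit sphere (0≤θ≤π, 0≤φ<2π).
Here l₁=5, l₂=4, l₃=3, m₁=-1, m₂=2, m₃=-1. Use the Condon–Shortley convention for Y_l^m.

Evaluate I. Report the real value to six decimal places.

m-sum 0 ✓  L=12 even ✓  1≤3≤9 ✓
Π(2lᵢ+1) = 11×9×7 = 693
triangle coeff Δ(5,4,3) = 1/180180
Σ_t [2,4]: t=2:+1/576 t=3:−1/144 t=4:+1/576 = -1/288
(3j)²=20/1001 [(5 4 3; 0 0 0)], sign=+1
Σ_t [4,6]: t=4:+1/384 t=5:−1/720 t=6:+1/34560 = 43/34560
(3j)²=1849/180180 [(5 4 3; -1 2 -1)], sign=+1
⇒ 4πI² = 1849/13013
I = (+1)√(1849/13013/(4π)) = 0.10633465

0.106335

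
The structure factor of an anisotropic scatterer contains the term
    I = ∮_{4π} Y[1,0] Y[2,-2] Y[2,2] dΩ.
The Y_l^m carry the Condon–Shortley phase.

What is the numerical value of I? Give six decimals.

0.000000

Σlᵢ=5 odd — θ-integrand is odd under cosθ→−cosθ; I=0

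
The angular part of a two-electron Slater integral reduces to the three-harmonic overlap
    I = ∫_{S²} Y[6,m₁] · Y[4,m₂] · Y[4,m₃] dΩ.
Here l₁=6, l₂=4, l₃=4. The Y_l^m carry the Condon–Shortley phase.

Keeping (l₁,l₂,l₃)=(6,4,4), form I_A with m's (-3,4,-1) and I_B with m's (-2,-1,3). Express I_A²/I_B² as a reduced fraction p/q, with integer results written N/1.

Same 6,4,4: normalisation and zero-m 3j drop out of the ratio.
A: Δ: 6! 6! 2! / 15! → 1/1261260; sum: t=6:+1/51840 = 1/51840; 3j²(6 4 4; -3 4 -1) = Δ·Π!·Σ² = 8/429  (sign -1)
B: Δ: 6! 6! 2! / 15! → 1/1261260; sum: t=2:+1/34560 t=3:−1/8640 = -1/11520; 3j²(6 4 4; -2 -1 3) = Δ·Π!·Σ² = 3/143  (sign +1)
I_A²/I_B² = (8/429)/(3/143) = 8/9

8/9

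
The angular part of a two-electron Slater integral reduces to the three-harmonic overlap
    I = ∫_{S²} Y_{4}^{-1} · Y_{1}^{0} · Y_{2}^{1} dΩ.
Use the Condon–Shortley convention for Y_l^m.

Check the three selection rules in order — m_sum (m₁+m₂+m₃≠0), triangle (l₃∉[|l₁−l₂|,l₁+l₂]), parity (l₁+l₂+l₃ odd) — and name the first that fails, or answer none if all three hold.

triangle

Σmᵢ = 0  ✓
l₃∈[|l₁−l₂|,l₁+l₂]=[3,5], have l₃=2  ✗
Σlᵢ = 7 ⇒ odd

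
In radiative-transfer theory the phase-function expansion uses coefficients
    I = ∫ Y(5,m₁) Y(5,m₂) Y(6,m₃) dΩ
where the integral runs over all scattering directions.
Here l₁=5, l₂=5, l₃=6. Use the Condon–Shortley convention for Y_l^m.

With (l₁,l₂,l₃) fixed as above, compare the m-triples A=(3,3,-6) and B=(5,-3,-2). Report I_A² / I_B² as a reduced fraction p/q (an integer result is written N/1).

44/25

Shared (l₁,l₂,l₃)=(5,5,6): N and (l;000)² cancel in I_A²/I_B².
A: Δ = 4!·6!·6!/17! = 1/28588560; Racah Σ t=2..2: t=2:+1/2073600 = 1/2073600; ⇒ 3j(5 5 6; 3 3 -6)² = 28/1105, sgn +1
B: Δ = 4!·6!·6!/17! = 1/28588560; Racah Σ t=0..0: t=0:+1/829440 = 1/829440; ⇒ 3j(5 5 6; 5 -3 -2)² = 35/2431, sgn +1
I_A²/I_B² = (28/1105)/(35/2431) = 44/25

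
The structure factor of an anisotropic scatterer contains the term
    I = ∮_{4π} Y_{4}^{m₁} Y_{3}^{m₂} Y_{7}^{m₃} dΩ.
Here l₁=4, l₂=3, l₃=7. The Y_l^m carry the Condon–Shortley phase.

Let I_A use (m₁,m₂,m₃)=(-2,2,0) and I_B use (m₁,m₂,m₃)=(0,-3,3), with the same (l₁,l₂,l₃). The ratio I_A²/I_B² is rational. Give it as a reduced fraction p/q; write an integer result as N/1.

Shared (l₁,l₂,l₃)=(4,3,7): N and (l;000)² cancel in I_A²/I_B².
A: Δ = 0!·8!·6!/15! = 1/45045; Racah Σ t=0..0: t=0:+1/172800 = 1/172800; ⇒ 3j(4 3 7; -2 2 0)² = 7/2145, sgn -1
B: Δ = 0!·8!·6!/15! = 1/45045; Racah Σ t=0..0: t=0:+1/414720 = 1/414720; ⇒ 3j(4 3 7; 0 -3 3)² = 2/429, sgn +1
I_A²/I_B² = (7/2145)/(2/429) = 7/10

7/10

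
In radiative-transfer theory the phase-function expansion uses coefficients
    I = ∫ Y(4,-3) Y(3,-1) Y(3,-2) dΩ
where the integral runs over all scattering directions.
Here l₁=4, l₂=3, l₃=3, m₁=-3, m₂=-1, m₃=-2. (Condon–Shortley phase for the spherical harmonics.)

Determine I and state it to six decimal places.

0.000000

-3 − 1 − 2 = -6 ≠ 0: azimuthal integral kills it; I = 0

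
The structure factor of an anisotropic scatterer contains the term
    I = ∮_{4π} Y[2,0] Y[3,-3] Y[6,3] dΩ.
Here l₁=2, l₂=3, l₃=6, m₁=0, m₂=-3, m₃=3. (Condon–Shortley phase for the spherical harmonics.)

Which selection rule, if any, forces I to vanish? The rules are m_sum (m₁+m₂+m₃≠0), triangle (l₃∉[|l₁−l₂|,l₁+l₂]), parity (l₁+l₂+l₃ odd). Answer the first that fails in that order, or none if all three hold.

triangle

Σmᵢ = 0  ✓
l₃∈[|l₁−l₂|,l₁+l₂]=[1,5], have l₃=6  ✗
Σlᵢ = 11 ⇒ odd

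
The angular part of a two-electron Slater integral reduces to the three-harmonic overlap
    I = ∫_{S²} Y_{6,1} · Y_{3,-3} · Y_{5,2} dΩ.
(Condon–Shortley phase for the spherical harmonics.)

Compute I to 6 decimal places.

0.145631

Rules hold: Σm=0, L=14 even, 3≤5≤9.
N = 13·7·11 = 1001
Δ = 4!·8!·2!/15! = 1/675675
Racah Σ t=1..3: t=1:−1/8640 t=2:+1/2304 t=3:−1/8640 = 7/34560
⇒ 3j(6 3 5; 0 0 0)² = 7/429, sgn -1
Racah Σ t=0..0: t=0:+1/34560 = 1/34560
⇒ 3j(6 3 5; 1 -3 2)² = 7/429, sgn -1
4πI² = N·(3j₀)²·(3jₘ)² = 343/1287
I = +1·√(0.266511/4π) = 0.14563067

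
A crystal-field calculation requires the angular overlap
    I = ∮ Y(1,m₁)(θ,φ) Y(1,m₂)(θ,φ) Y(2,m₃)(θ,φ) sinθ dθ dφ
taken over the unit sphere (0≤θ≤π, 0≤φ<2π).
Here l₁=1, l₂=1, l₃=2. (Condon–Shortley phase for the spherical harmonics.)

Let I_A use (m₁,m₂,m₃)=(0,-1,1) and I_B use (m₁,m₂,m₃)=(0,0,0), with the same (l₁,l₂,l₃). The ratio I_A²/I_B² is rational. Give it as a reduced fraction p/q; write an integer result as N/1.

Same 1,1,2: normalisation and zero-m 3j drop out of the ratio.
A: Δ: 0! 2! 2! / 5! → 1/30; sum: t=0:+1/2 = 1/2; 3j²(1 1 2; 0 -1 1) = Δ·Π!·Σ² = 1/10  (sign -1)
B: Δ: 0! 2! 2! / 5! → 1/30; sum: t=0:+1/1 = 1/1; 3j²(1 1 2; 0 0 0) = Δ·Π!·Σ² = 2/15  (sign +1)
I_A²/I_B² = (1/10)/(2/15) = 3/4

3/4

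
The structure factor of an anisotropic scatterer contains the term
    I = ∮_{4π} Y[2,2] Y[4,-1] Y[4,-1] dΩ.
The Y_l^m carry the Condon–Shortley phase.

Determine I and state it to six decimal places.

0.200662

Rules hold: Σm=0, L=10 even, 2≤4≤6.
N = 5·9·9 = 405
Δ = 2!·2!·6!/11! = 1/13860
Racah Σ t=0..2: t=0:+1/192 t=1:−1/36 t=2:+1/192 = -5/288
⇒ 3j(2 4 4; 0 0 0)² = 20/693, sgn -1
Racah Σ t=0..0: t=0:+1/144 = 1/144
⇒ 3j(2 4 4; 2 -1 -1)² = 10/231, sgn -1
4πI² = N·(3j₀)²·(3jₘ)² = 3000/5929
I = +1·√(0.505988/4π) = 0.20066192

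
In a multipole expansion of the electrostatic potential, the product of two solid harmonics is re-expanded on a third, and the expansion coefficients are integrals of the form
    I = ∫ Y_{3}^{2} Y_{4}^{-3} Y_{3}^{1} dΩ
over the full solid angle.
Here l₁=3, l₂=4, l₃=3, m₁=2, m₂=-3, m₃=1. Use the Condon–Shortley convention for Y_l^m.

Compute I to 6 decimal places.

m-sum 0 ✓  L=10 even ✓  1≤3≤7 ✓
Π(2lᵢ+1) = 7×9×7 = 441
triangle coeff Δ(3,4,3) = 1/34650
Σ_t [1,3]: t=1:−1/72 t=2:+1/16 t=3:−1/72 = 5/144
(3j)²=2/77 [(3 4 3; 0 0 0)], sign=-1
Σ_t [0,1]: t=0:+1/144 t=1:−1/288 = 1/288
(3j)²=1/99 [(3 4 3; 2 -3 1)], sign=+1
⇒ 4πI² = 14/121
I = (-1)√(14/121/(4π)) = -0.09595473

-0.095955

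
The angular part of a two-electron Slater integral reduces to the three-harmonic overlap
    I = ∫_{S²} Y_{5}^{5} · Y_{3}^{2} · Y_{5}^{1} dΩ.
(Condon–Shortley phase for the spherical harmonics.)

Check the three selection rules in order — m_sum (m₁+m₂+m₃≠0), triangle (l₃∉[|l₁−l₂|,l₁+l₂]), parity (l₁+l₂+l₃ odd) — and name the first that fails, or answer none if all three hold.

m₁+m₂+m₃ = 5 + 2 + 1 = 8  ✗
triangle: |5−3|=2 ≤ l₃=5 ≤ 5+3=8
parity: l₁+l₂+l₃ = 13 is odd

m_sum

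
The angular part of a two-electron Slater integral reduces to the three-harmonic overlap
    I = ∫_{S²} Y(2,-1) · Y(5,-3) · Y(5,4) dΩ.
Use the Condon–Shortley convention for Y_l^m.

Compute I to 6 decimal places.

m-sum 0 ✓  L=12 even ✓  3≤5≤7 ✓
Π(2lᵢ+1) = 5×11×11 = 605
triangle coeff Δ(2,5,5) = 1/38610
Σ_t [0,2]: t=0:+1/2880 t=1:−1/576 t=2:+1/2880 = -1/960
(3j)²=10/429 [(2 5 5; 0 0 0)], sign=+1
Σ_t [1,2]: t=1:−1/10080 t=2:+1/80640 = -1/11520
(3j)²=49/1430 [(2 5 5; -1 -3 4)], sign=+1
⇒ 4πI² = 245/507
I = (+1)√(245/507/(4π)) = 0.19609844

0.196098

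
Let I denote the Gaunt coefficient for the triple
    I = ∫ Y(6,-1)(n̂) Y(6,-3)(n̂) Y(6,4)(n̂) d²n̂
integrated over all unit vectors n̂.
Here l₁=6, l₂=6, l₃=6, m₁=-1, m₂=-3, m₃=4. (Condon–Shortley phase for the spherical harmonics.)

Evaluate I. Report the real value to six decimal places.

Checks pass: Σm=0; 18 even; l₃=6∈[0,12].
(2·6+1)(2·6+1)(2·6+1) = 2197
Δ: 6! 6! 6! / 19! → 1/325909584
sum: t=0:+1/373248000 t=1:−1/1728000 t=2:+1/110592 t=3:−1/46656 t=4:+1/110592 t=5:−1/1728000 t=6:+1/373248000 = -7/1555200
3j²(6 6 6; 0 0 0) = Δ·Π!·Σ² = 400/46189  (sign -1)
sum: t=1:−1/4147200 t=2:+1/691200 t=3:−1/1244160 = 1/2488320
3j²(6 6 6; -1 -3 4) = Δ·Π!·Σ² = 875/184756  (sign +1)
combine: 4πI² = 2197·400/46189·875/184756 = 1137500/12623809
take √, sign -1: I = -0.08467897

-0.084679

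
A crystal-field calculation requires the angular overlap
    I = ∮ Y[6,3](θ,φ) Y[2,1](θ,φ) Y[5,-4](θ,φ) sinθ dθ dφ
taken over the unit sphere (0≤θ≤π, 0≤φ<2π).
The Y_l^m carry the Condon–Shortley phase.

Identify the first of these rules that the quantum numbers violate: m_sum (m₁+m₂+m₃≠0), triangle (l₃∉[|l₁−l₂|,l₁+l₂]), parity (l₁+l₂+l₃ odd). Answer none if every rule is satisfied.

m₁+m₂+m₃ = 3 + 1 − 4 = 0  ✓
triangle: |6−2|=4 ≤ l₃=5 ≤ 6+2=8  ✓
parity: l₁+l₂+l₃ = 13 is odd  ✗

parity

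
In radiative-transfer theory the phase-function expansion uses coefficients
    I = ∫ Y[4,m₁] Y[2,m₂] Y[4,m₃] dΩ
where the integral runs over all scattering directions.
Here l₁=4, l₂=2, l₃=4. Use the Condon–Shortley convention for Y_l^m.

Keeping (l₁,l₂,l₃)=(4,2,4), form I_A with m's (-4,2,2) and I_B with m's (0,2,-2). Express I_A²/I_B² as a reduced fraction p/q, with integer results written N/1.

l's match ⇒ only the (l;m) 3-j factors differ between A and B.
A: triangle coeff Δ(4,2,4) = 1/13860; Σ_t [2,2]: t=2:+1/2880 = 1/2880; (3j)²=2/165 [(4 2 4; -4 2 2)], sign=+1
B: triangle coeff Δ(4,2,4) = 1/13860; Σ_t [2,2]: t=2:+1/192 = 1/192; (3j)²=3/77 [(4 2 4; 0 2 -2)], sign=+1
I_A²/I_B² = (2/165)/(3/77) = 14/45

14/45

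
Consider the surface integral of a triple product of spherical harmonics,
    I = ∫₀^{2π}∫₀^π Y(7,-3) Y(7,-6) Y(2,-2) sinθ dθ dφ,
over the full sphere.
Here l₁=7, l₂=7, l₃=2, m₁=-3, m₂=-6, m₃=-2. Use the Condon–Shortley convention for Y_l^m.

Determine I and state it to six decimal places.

0.000000

-3 − 6 − 2 = -11 ≠ 0: azimuthal integral kills it; I = 0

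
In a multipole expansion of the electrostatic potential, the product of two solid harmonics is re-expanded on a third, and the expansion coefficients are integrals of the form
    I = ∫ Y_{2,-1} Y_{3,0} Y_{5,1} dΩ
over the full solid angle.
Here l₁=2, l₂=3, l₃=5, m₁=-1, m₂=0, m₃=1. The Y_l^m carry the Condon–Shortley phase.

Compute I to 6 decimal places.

m-sum 0 ✓  L=10 even ✓  1≤5≤5 ✓
Π(2lᵢ+1) = 5×7×11 = 385
triangle coeff Δ(2,3,5) = 1/2310
Σ_t [0,0]: t=0:+1/144 = 1/144
(3j)²=10/231 [(2 3 5; 0 0 0)], sign=-1
Σ_t [0,0]: t=0:+1/216 = 1/216
(3j)²=8/231 [(2 3 5; -1 0 1)], sign=+1
⇒ 4πI² = 400/693
I = (-1)√(400/693/(4π)) = -0.21431790

-0.214318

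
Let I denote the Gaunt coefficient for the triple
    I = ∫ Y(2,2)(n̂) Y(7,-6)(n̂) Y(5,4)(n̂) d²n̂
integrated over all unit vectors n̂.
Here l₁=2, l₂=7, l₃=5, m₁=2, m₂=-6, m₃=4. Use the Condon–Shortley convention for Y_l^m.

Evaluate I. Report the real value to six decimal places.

0.303018

Rules hold: Σm=0, L=14 even, 5≤5≤9.
N = 5·15·11 = 825
Δ = 4!·0!·10!/15! = 1/15015
Racah Σ t=2..2: t=2:+1/57600 = 1/57600
⇒ 3j(2 7 5; 0 0 0)² = 21/715, sgn -1
Racah Σ t=0..0: t=0:+1/8709120 = 1/8709120
⇒ 3j(2 7 5; 2 -6 4)² = 1/21, sgn -1
4πI² = N·(3j₀)²·(3jₘ)² = 15/13
I = +1·√(1.15385/4π) = 0.30301841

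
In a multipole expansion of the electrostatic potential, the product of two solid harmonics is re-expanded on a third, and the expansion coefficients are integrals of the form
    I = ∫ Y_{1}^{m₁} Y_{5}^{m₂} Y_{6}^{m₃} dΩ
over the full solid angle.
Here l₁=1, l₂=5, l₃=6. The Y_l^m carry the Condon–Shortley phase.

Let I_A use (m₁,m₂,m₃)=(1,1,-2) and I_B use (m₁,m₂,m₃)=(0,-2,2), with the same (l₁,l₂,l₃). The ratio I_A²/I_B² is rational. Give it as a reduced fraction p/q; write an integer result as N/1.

l's match ⇒ only the (l;m) 3-j factors differ between A and B.
A: triangle coeff Δ(1,5,6) = 1/858; Σ_t [0,0]: t=0:+1/34560 = 1/34560; (3j)²=14/429 [(1 5 6; 1 1 -2)], sign=+1
B: triangle coeff Δ(1,5,6) = 1/858; Σ_t [0,0]: t=0:+1/30240 = 1/30240; (3j)²=16/429 [(1 5 6; 0 -2 2)], sign=+1
I_A²/I_B² = (14/429)/(16/429) = 7/8

7/8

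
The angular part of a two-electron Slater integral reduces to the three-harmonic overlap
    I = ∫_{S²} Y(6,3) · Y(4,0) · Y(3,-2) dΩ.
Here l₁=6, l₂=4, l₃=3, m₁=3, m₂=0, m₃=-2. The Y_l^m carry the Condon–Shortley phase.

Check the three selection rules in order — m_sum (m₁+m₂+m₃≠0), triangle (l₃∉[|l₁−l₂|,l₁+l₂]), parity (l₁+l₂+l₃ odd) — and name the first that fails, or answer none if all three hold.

azimuthal sum: 3 + 0 − 2 = 1  ✗
2 ≤ 3 ≤ 10 (triangle on l)
L = 6 + 4 + 3 = 13 (odd)

m_sum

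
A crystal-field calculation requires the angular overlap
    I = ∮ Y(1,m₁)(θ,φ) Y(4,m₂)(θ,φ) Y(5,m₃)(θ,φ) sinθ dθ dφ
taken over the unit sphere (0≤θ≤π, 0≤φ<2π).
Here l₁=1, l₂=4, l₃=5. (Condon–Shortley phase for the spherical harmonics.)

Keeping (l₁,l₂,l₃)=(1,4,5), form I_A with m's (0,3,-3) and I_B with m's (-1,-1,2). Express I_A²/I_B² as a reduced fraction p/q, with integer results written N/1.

16/21

Same 1,4,5: normalisation and zero-m 3j drop out of the ratio.
A: Δ: 0! 2! 8! / 11! → 1/495; sum: t=0:+1/5040 = 1/5040; 3j²(1 4 5; 0 3 -3) = Δ·Π!·Σ² = 16/495  (sign +1)
B: Δ: 0! 2! 8! / 11! → 1/495; sum: t=0:+1/1440 = 1/1440; 3j²(1 4 5; -1 -1 2) = Δ·Π!·Σ² = 7/165  (sign -1)
I_A²/I_B² = (16/495)/(7/165) = 16/21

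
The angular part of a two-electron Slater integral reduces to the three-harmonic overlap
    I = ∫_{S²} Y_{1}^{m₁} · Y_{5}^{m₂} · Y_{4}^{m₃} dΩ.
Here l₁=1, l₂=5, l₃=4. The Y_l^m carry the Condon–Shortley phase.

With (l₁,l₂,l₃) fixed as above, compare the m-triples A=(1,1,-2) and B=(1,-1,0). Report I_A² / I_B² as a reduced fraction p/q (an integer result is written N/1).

2/5

l's match ⇒ only the (l;m) 3-j factors differ between A and B.
A: triangle coeff Δ(1,5,4) = 1/495; Σ_t [0,0]: t=0:+1/2880 = 1/2880; (3j)²=2/165 [(1 5 4; 1 1 -2)], sign=+1
B: triangle coeff Δ(1,5,4) = 1/495; Σ_t [0,0]: t=0:+1/1152 = 1/1152; (3j)²=1/33 [(1 5 4; 1 -1 0)], sign=+1
I_A²/I_B² = (2/165)/(1/33) = 2/5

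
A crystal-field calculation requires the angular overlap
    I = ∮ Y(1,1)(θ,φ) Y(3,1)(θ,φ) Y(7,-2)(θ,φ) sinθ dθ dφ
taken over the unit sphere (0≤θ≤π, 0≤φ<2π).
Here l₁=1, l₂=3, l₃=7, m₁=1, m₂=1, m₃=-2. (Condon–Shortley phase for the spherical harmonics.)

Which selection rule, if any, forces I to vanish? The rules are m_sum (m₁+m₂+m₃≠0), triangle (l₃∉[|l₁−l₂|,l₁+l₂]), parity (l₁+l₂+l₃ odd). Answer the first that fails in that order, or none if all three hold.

Σmᵢ = 0  ✓
l₃∈[|l₁−l₂|,l₁+l₂]=[2,4], have l₃=7  ✗
Σlᵢ = 11 ⇒ odd

triangle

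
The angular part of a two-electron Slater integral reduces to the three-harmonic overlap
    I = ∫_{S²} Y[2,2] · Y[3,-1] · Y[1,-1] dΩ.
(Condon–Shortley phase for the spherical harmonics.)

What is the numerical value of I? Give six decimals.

-0.082589

Checks pass: Σm=0; 6 even; l₃=1∈[1,5].
(2·2+1)(2·3+1)(2·1+1) = 105
Δ: 4! 0! 2! / 7! → 1/105
sum: t=2:+1/4 = 1/4
3j²(2 3 1; 0 0 0) = Δ·Π!·Σ² = 3/35  (sign -1)
sum: t=0:+1/48 = 1/48
3j²(2 3 1; 2 -1 -1) = Δ·Π!·Σ² = 1/105  (sign +1)
combine: 4πI² = 105·3/35·1/105 = 3/35
take √, sign -1: I = -0.08258890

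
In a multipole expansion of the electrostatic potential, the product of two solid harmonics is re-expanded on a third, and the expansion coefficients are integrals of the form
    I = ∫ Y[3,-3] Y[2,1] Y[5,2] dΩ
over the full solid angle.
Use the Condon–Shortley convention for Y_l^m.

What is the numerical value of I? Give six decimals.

m-sum 0 ✓  L=10 even ✓  1≤5≤5 ✓
Π(2lᵢ+1) = 7×5×11 = 385
triangle coeff Δ(3,2,5) = 1/2310
Σ_t [0,0]: t=0:+1/144 = 1/144
(3j)²=10/231 [(3 2 5; 0 0 0)], sign=-1
Σ_t [0,0]: t=0:+1/4320 = 1/4320
(3j)²=1/330 [(3 2 5; -3 1 2)], sign=-1
⇒ 4πI² = 5/99
I = (+1)√(5/99/(4π)) = 0.06339609

0.063396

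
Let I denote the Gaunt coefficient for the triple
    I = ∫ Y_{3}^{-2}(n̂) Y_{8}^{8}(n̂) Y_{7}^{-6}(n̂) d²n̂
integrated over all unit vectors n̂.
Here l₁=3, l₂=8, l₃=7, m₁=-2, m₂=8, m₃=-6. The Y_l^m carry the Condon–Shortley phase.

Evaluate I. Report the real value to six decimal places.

0.195250

Rules hold: Σm=0, L=18 even, 5≤7≤11.
N = 7·17·15 = 1785
Δ = 4!·2!·12!/19! = 1/5290740
Racah Σ t=1..3: t=1:−1/7257600 t=2:+1/2073600 t=3:−1/7257600 = 1/4838400
⇒ 3j(3 8 7; 0 0 0)² = 252/20995, sgn -1
Racah Σ t=4..4: t=4:+1/11496038400 = 1/11496038400
⇒ 3j(3 8 7; -2 8 -6)² = 65/2907, sgn -1
4πI² = N·(3j₀)²·(3jₘ)² = 2940/6137
I = +1·√(0.479061/4π) = 0.19524983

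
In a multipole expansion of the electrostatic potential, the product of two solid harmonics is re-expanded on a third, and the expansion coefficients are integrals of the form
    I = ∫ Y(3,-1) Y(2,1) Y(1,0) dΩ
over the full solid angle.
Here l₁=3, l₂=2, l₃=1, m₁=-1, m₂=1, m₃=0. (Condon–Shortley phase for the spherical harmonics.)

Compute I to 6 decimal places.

Rules hold: Σm=0, L=6 even, 1≤1≤5.
N = 7·5·3 = 105
Δ = 4!·2!·0!/7! = 1/105
Racah Σ t=2..2: t=2:+1/4 = 1/4
⇒ 3j(3 2 1; 0 0 0)² = 3/35, sgn -1
Racah Σ t=3..3: t=3:−1/6 = -1/6
⇒ 3j(3 2 1; -1 1 0)² = 8/105, sgn +1
4πI² = N·(3j₀)²·(3jₘ)² = 24/35
I = -1·√(0.685714/4π) = -0.23359668

-0.233597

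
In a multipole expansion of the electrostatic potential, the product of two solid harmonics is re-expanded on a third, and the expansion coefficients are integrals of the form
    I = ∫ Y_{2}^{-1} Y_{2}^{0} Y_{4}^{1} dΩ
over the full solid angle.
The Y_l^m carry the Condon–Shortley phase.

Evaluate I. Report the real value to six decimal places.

-0.220728

m-sum 0 ✓  L=8 even ✓  0≤4≤4 ✓
Π(2lᵢ+1) = 5×5×9 = 225
triangle coeff Δ(2,2,4) = 1/630
Σ_t [0,0]: t=0:+1/16 = 1/16
(3j)²=2/35 [(2 2 4; 0 0 0)], sign=+1
Σ_t [0,0]: t=0:+1/24 = 1/24
(3j)²=1/21 [(2 2 4; -1 0 1)], sign=-1
⇒ 4πI² = 30/49
I = (-1)√(30/49/(4π)) = -0.22072812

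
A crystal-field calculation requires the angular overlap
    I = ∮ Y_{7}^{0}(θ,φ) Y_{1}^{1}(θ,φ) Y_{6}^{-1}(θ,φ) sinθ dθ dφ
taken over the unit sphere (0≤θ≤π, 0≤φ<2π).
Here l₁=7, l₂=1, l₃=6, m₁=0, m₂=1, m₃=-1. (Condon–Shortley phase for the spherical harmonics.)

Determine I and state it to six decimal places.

0.160342

Checks pass: Σm=0; 14 even; l₃=6∈[6,8].
(2·7+1)(2·1+1)(2·6+1) = 585
Δ: 2! 12! 0! / 15! → 1/1365
sum: t=1:−1/518400 = -1/518400
3j²(7 1 6; 0 0 0) = Δ·Π!·Σ² = 7/195  (sign -1)
sum: t=2:+1/1209600 = 1/1209600
3j²(7 1 6; 0 1 -1) = Δ·Π!·Σ² = 1/65  (sign -1)
combine: 4πI² = 585·7/195·1/65 = 21/65
take √, sign +1: I = 0.16034227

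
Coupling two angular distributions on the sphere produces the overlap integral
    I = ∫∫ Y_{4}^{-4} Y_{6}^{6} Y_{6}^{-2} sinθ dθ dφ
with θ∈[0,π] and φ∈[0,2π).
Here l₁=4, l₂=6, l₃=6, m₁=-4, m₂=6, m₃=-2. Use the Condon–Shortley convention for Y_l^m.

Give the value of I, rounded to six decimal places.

Rules hold: Σm=0, L=16 even, 2≤6≤10.
N = 9·13·13 = 1521
Δ = 4!·4!·8!/17! = 1/15315300
Racah Σ t=0..4: t=0:+1/829440 t=1:−1/25920 t=2:+1/9216 t=3:−1/25920 t=4:+1/829440 = 7/207360
⇒ 3j(4 6 6; 0 0 0)² = 28/2431, sgn +1
Racah Σ t=4..4: t=4:+1/23224320 = 1/23224320
⇒ 3j(4 6 6; -4 6 -2)² = 1/442, sgn +1
4πI² = N·(3j₀)²·(3jₘ)² = 126/3179
I = +1·√(0.0396351/4π) = 0.05616103

0.056161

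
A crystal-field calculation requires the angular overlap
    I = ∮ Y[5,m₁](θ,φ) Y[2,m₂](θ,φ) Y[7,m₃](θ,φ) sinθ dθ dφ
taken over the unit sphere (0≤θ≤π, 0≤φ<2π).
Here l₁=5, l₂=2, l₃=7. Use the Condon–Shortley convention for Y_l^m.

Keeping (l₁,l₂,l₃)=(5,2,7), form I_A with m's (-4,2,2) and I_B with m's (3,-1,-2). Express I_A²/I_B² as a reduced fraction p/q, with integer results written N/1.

1/18

Same 5,2,7: normalisation and zero-m 3j drop out of the ratio.
A: Δ: 0! 10! 4! / 15! → 1/15015; sum: t=0:+1/8709120 = 1/8709120; 3j²(5 2 7; -4 2 2) = Δ·Π!·Σ² = 1/3003  (sign -1)
B: Δ: 0! 10! 4! / 15! → 1/15015; sum: t=0:+1/483840 = 1/483840; 3j²(5 2 7; 3 -1 -2) = Δ·Π!·Σ² = 6/1001  (sign -1)
I_A²/I_B² = (1/3003)/(6/1001) = 1/18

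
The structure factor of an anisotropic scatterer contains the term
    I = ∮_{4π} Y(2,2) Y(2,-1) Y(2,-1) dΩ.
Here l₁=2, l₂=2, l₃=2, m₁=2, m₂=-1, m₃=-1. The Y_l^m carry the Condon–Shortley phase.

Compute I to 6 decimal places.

Checks pass: Σm=0; 6 even; l₃=2∈[0,4].
(2·2+1)(2·2+1)(2·2+1) = 125
Δ: 2! 2! 2! / 7! → 1/630
sum: t=0:+1/8 t=1:−1/1 t=2:+1/8 = -3/4
3j²(2 2 2; 0 0 0) = Δ·Π!·Σ² = 2/35  (sign -1)
sum: t=0:+1/4 = 1/4
3j²(2 2 2; 2 -1 -1) = Δ·Π!·Σ² = 3/35  (sign -1)
combine: 4πI² = 125·2/35·3/35 = 30/49
take √, sign +1: I = 0.22072812

0.220728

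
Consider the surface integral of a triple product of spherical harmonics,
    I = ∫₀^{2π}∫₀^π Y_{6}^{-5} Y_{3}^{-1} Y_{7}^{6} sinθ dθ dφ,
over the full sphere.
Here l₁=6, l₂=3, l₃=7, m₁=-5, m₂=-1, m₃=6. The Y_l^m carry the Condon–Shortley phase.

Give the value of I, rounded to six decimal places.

Rules hold: Σm=0, L=16 even, 3≤7≤9.
N = 13·7·15 = 1365
Δ = 2!·10!·4!/17! = 1/2042040
Racah Σ t=0..2: t=0:+1/207360 t=1:−1/57600 t=2:+1/207360 = -1/129600
⇒ 3j(6 3 7; 0 0 0)² = 168/12155, sgn +1
Racah Σ t=1..2: t=1:−1/21772800 t=2:+1/17418240 = 1/87091200
⇒ 3j(6 3 7; -5 -1 6)² = 11/14280, sgn -1
4πI² = N·(3j₀)²·(3jₘ)² = 21/1445
I = -1·√(0.0145329/4π) = -0.03400719

-0.034007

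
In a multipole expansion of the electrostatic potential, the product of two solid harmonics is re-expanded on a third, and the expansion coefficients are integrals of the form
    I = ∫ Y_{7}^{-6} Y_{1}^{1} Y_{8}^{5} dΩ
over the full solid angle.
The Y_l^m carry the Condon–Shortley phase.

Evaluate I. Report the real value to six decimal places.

Rules hold: Σm=0, L=16 even, 6≤8≤8.
N = 15·3·17 = 765
Δ = 0!·14!·2!/17! = 1/2040
Racah Σ t=0..0: t=0:+1/25401600 = 1/25401600
⇒ 3j(7 1 8; 0 0 0)² = 8/255, sgn +1
Racah Σ t=0..0: t=0:+1/12454041600 = 1/12454041600
⇒ 3j(7 1 8; -6 1 5)² = 1/680, sgn -1
4πI² = N·(3j₀)²·(3jₘ)² = 3/85
I = -1·√(0.0352941/4π) = -0.05299638

-0.052996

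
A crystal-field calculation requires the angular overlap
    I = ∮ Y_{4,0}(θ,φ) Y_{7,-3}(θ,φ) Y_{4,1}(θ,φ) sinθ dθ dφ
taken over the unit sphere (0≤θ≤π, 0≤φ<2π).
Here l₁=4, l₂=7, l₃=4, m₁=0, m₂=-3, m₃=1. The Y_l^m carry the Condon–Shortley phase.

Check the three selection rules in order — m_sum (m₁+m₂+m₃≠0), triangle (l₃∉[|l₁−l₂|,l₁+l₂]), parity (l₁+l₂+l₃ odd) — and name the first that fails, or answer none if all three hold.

m_sum

azimuthal sum: 0 − 3 + 1 = -2  ✗
3 ≤ 4 ≤ 11 (triangle on l)
L = 4 + 7 + 4 = 15 (odd)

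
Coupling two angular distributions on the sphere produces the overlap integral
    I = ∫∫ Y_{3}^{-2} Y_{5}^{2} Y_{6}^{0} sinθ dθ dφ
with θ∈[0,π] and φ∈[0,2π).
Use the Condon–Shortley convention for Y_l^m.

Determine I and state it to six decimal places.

-0.165130

m-sum 0 ✓  L=14 even ✓  2≤6≤8 ✓
Π(2lᵢ+1) = 7×11×13 = 1001
triangle coeff Δ(3,5,6) = 1/675675
Σ_t [0,2]: t=0:+1/8640 t=1:−1/2304 t=2:+1/8640 = -7/34560
(3j)²=7/429 [(3 5 6; 0 0 0)], sign=-1
Σ_t [1,2]: t=1:−1/34560 t=2:+1/8640 = 1/11520
(3j)²=3/143 [(3 5 6; -2 2 0)], sign=+1
⇒ 4πI² = 49/143
I = (-1)√(49/143/(4π)) = -0.16512966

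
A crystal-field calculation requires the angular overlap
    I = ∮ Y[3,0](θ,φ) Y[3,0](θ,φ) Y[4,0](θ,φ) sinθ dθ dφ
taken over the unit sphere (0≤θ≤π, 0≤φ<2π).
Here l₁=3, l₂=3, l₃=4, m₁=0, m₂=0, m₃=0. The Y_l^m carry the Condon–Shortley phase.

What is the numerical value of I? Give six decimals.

0.153870

Checks pass: Σm=0; 10 even; l₃=4∈[0,6].
(2·3+1)(2·3+1)(2·4+1) = 441
Δ: 2! 4! 4! / 11! → 1/34650
sum: t=0:+1/72 t=1:−1/16 t=2:+1/72 = -5/144
3j²(3 3 4; 0 0 0) = Δ·Π!·Σ² = 2/77  (sign -1)
(m-triple is (0,0,0) — same symbol as above.)
combine: 4πI² = 441·2/77·2/77 = 36/121
take √, sign +1: I = 0.15386989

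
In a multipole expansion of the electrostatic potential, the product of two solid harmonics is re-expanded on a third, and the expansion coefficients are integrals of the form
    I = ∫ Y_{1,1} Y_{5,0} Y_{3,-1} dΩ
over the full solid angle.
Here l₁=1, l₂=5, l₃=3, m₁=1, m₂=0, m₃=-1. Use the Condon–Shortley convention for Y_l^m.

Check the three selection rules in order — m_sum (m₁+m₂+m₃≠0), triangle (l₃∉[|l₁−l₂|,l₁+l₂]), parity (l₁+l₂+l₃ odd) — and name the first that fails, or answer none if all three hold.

triangle

Σmᵢ = 0  ✓
l₃∈[|l₁−l₂|,l₁+l₂]=[4,6], have l₃=3  ✗
Σlᵢ = 9 ⇒ odd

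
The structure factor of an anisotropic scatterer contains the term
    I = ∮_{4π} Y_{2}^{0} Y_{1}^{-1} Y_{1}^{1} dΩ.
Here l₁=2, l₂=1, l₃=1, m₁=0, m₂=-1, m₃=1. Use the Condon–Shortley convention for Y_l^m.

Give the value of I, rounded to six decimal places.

Checks pass: Σm=0; 4 even; l₃=1∈[1,3].
(2·2+1)(2·1+1)(2·1+1) = 45
Δ: 2! 2! 0! / 5! → 1/30
sum: t=1:−1/1 = -1/1
3j²(2 1 1; 0 0 0) = Δ·Π!·Σ² = 2/15  (sign +1)
sum: t=0:+1/4 = 1/4
3j²(2 1 1; 0 -1 1) = Δ·Π!·Σ² = 1/30  (sign +1)
combine: 4πI² = 45·2/15·1/30 = 1/5
take √, sign +1: I = 0.12615663

0.126157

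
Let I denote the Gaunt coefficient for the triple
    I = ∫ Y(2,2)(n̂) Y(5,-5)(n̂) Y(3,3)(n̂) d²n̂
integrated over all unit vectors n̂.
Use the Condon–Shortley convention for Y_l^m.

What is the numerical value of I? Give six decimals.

-0.347235

Checks pass: Σm=0; 10 even; l₃=3∈[3,7].
(2·2+1)(2·5+1)(2·3+1) = 385
Δ: 4! 0! 6! / 11! → 1/2310
sum: t=2:+1/144 = 1/144
3j²(2 5 3; 0 0 0) = Δ·Π!·Σ² = 10/231  (sign -1)
sum: t=0:+1/17280 = 1/17280
3j²(2 5 3; 2 -5 3) = Δ·Π!·Σ² = 1/11  (sign +1)
combine: 4πI² = 385·10/231·1/11 = 50/33
take √, sign -1: I = -0.34723469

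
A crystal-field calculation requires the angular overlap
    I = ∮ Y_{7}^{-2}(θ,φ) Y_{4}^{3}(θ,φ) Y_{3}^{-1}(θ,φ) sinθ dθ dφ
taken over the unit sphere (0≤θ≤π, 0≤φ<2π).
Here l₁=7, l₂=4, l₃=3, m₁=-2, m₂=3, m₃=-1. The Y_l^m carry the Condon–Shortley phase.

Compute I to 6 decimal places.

0.090400

Checks pass: Σm=0; 14 even; l₃=3∈[3,11].
(2·7+1)(2·4+1)(2·3+1) = 945
Δ: 8! 6! 0! / 15! → 1/45045
sum: t=4:+1/20736 = 1/20736
3j²(7 4 3; 0 0 0) = Δ·Π!·Σ² = 35/1287  (sign -1)
sum: t=7:−1/241920 = -1/241920
3j²(7 4 3; -2 3 -1) = Δ·Π!·Σ² = 4/1001  (sign -1)
combine: 4πI² = 945·35/1287·4/1001 = 2100/20449
take √, sign +1: I = 0.09040005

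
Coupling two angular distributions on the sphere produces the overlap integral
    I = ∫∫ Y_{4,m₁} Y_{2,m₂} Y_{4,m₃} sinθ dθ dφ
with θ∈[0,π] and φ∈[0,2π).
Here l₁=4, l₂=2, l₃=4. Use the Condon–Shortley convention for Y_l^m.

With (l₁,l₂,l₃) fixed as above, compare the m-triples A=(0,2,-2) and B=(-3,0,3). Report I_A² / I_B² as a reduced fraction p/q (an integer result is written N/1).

Same 4,2,4: normalisation and zero-m 3j drop out of the ratio.
A: Δ: 2! 6! 2! / 11! → 1/13860; sum: t=2:+1/192 = 1/192; 3j²(4 2 4; 0 2 -2) = Δ·Π!·Σ² = 3/77  (sign +1)
B: Δ: 2! 6! 2! / 11! → 1/13860; sum: t=1:−1/720 t=2:+1/480 = 1/1440; 3j²(4 2 4; -3 0 3) = Δ·Π!·Σ² = 7/1980  (sign -1)
I_A²/I_B² = (3/77)/(7/1980) = 540/49

540/49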